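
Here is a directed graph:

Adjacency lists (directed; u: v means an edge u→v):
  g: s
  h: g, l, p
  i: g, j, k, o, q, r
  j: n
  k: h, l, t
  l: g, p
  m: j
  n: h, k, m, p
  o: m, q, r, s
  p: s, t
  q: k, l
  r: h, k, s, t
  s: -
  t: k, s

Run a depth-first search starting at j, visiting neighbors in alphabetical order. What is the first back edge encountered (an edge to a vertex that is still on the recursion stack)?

k→h

DFS from j (visiting neighbors in alphabetical order); mark gray on enter, black on exit:
j gray
  n gray
    h gray
      g gray
        s gray
        s black
      g black
      l gray
        l→g: g black — skip
        p gray
          p→s: s black — skip
          t gray
            k gray
              k→h: h is gray → back edge
First back edge: k → h.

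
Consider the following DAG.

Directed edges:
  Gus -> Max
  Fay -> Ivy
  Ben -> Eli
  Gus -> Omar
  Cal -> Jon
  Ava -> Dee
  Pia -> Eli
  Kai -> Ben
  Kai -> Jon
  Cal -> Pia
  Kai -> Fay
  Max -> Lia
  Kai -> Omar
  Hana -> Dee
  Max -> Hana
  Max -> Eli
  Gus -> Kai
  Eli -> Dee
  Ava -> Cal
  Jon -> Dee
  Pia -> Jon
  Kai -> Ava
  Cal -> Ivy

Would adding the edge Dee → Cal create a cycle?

Yes

Adding Dee→Cal creates a cycle iff Cal can already reach Dee.
Path from Cal: Cal → Jon → Dee.
So Cal → … → Dee → Cal is a cycle.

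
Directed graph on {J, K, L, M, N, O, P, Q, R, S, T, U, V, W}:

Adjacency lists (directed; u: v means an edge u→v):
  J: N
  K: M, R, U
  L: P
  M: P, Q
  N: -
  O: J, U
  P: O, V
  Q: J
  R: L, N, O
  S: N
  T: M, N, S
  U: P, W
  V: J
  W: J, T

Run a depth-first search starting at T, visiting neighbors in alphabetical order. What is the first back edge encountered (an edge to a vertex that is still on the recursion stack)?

DFS from T (visiting neighbors in alphabetical order); mark gray on enter, black on exit:
T gray
  M gray
    P gray
      O gray
        J gray
          N gray
          N black
        J black
        U gray
          U→P: P is gray → back edge
First back edge: U → P.

U→P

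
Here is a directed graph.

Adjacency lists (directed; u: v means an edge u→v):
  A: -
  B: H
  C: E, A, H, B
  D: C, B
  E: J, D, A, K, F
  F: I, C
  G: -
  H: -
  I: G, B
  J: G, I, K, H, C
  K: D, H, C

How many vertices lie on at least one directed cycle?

A vertex is on a directed cycle iff it belongs to a strongly connected component of size ≥ 2 (or has a self-loop).
The vertices on cycles are {C, D, E, F, J, K} — 6 in total.

6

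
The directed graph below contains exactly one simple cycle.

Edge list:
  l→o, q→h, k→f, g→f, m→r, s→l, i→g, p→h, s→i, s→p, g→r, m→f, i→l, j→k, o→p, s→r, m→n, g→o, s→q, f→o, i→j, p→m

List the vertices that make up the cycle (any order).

f, m, o, p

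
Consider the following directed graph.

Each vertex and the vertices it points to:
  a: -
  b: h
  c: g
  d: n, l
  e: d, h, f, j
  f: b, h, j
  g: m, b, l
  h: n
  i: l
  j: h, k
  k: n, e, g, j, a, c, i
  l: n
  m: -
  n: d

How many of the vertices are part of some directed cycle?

7

A vertex is on a directed cycle iff it belongs to a strongly connected component of size ≥ 2 (or has a self-loop).
The vertices on cycles are {d, e, f, j, k, l, n} — 7 in total.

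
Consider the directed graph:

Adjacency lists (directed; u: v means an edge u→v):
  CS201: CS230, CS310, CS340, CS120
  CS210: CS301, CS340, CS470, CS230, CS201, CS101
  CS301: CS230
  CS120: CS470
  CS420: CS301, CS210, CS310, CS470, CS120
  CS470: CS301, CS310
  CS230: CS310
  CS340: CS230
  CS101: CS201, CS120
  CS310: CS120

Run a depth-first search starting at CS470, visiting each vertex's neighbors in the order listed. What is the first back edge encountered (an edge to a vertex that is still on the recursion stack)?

DFS from CS470 (visiting each vertex's neighbors in the order listed); mark gray on enter, black on exit:
CS470 gray
  CS301 gray
    CS230 gray
      CS310 gray
        CS120 gray
          CS120→CS470: CS470 is gray → back edge
First back edge: CS120 → CS470.

CS120->CS470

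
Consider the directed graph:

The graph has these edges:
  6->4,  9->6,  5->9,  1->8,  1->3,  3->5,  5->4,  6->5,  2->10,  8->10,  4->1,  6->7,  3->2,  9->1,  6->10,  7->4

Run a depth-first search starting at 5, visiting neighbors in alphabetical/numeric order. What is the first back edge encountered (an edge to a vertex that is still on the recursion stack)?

3->5

DFS from 5 (visiting neighbors in alphabetical/numeric order); mark gray on enter, black on exit:
5 gray
  4 gray
    1 gray
      3 gray
        2 gray
          10 gray
          10 black
        2 black
        3→5: 5 is gray → back edge
First back edge: 3 → 5.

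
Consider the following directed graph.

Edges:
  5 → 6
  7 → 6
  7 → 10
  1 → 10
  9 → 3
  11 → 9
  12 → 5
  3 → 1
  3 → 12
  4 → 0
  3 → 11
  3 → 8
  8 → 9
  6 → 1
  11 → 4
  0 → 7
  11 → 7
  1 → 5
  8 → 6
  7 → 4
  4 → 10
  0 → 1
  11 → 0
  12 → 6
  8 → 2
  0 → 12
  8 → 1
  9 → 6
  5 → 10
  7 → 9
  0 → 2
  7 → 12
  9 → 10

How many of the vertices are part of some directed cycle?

A vertex is on a directed cycle iff it belongs to a strongly connected component of size ≥ 2 (or has a self-loop).
The vertices on cycles are {0, 1, 3, 4, 5, 6, 7, 8, 9, 11} — 10 in total.

10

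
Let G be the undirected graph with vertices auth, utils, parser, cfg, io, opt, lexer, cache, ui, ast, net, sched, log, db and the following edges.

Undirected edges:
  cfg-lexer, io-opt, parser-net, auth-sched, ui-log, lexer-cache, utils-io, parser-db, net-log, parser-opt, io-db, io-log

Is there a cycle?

Yes

DFS, tracking each vertex's parent; an edge to a visited non-parent vertex closes a cycle.
Start from log:
visit log (parent –)
  visit ui (parent log)
    ui–log: parent, skip
  visit io (parent log)
    io–log: parent, skip
    visit db (parent io)
      visit parser (parent db)
        parser–db: parent, skip
        visit net (parent parser)
          net–parser: parent, skip
          net–log: log visited and ≠ parent → cycle
Cycle: log – io – db – parser – net – log.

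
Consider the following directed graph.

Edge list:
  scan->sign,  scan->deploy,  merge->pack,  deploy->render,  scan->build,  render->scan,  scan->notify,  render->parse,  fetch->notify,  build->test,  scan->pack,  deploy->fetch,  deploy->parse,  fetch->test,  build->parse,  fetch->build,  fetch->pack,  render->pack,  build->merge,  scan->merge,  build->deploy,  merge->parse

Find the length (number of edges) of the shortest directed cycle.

3

For each vertex v, BFS finds the shortest path from v back to v.
The shortest such closed walk is scan → deploy → render → scan, length 3.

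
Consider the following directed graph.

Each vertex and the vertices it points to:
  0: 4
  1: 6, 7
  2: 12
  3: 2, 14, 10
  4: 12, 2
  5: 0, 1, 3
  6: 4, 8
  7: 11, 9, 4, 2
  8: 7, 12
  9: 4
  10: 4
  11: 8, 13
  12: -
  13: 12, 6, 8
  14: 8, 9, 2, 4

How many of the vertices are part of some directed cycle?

A vertex is on a directed cycle iff it belongs to a strongly connected component of size ≥ 2 (or has a self-loop).
The vertices on cycles are {6, 7, 8, 11, 13} — 5 in total.

5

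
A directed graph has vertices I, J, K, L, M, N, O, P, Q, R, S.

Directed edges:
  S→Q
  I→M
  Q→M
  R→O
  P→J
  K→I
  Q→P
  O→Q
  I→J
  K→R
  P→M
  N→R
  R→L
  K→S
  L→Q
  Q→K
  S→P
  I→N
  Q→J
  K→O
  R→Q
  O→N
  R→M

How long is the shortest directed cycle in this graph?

3

For each vertex v, BFS finds the shortest path from v back to v.
The shortest such closed walk is K → S → Q → K, length 3.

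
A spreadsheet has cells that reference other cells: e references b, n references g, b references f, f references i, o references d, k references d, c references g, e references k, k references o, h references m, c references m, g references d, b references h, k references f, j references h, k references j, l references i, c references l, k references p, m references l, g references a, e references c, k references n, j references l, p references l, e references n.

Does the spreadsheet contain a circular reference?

No

DFS with white/gray/black marking, starting from o:
o gray
  d gray
  d black
o black
a gray
a black
b gray
  h gray
    m gray
      l gray
        i gray
        i black
      l black
    m black
  h black
  f gray
    f→i: i black — skip
  f black
b black
c gray
  c→l: l black — skip
  g gray
    g→a: a black — skip
    g→d: d black — skip
  g black
  c→m: m black — skip
c black
e gray
  k gray
    p gray
      p→l: l black — skip
    p black
    k→f: f black — skip
    k→d: d black — skip
    j gray
      j→l: l black — skip
      j→h: h black — skip
    j black
    k→o: o black — skip
    n gray
      n→g: g black — skip
    n black
  k black
  e→b: b black — skip
  e→c: c black — skip
  e→n: n black — skip
e black
Every edge goes to a white or black vertex — no back edge, so the graph is acyclic.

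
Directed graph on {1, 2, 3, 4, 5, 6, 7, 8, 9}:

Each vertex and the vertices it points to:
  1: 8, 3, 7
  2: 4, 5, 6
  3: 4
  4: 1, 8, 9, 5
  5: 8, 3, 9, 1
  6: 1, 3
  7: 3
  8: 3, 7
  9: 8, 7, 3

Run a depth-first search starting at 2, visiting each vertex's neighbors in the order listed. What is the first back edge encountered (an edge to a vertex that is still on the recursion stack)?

3→4

DFS from 2 (visiting each vertex's neighbors in the order listed); mark gray on enter, black on exit:
2 gray
  4 gray
    1 gray
      8 gray
        3 gray
          3→4: 4 is gray → back edge
First back edge: 3 → 4.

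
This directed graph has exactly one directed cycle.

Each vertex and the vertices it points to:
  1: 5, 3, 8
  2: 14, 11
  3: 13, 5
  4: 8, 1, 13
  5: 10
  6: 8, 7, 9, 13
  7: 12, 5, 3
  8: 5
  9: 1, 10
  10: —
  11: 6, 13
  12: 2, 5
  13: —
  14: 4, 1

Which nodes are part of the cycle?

2, 6, 7, 11, 12

DFS with gray/black marking from 7:
7 gray
  12 gray
    2 gray
      14 gray
        4 gray
          8 gray
            5 gray
              10 gray
              10 black
            5 black
          8 black
          1 gray
            1→5: 5 black — skip
            3 gray
              13 gray
              13 black
              3→5: 5 black — skip
            3 black
            1→8: 8 black — skip
          1 black
          4→13: 13 black — skip
        4 black
        14→1: 1 black — skip
      14 black
      11 gray
        6 gray
          6→8: 8 black — skip
          6→7: 7 is gray → back edge
Back edge closes the cycle 7 → 12 → 2 → 11 → 6 → 7; its vertices are {2, 6, 7, 11, 12}.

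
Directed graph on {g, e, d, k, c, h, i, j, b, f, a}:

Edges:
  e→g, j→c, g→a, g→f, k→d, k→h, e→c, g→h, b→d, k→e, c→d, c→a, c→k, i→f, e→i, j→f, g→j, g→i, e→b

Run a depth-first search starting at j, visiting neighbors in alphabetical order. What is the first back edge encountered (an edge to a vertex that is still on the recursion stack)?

e→c

DFS from j (visiting neighbors in alphabetical order); mark gray on enter, black on exit:
j gray
  c gray
    a gray
    a black
    d gray
    d black
    k gray
      k→d: d black — skip
      e gray
        b gray
          b→d: d black — skip
        b black
        e→c: c is gray → back edge
First back edge: e → c.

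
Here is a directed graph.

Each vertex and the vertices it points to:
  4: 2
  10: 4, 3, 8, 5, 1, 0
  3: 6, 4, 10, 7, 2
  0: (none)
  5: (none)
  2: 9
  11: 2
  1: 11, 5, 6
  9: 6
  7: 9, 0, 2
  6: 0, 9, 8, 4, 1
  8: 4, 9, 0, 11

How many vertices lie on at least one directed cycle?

9

A vertex is on a directed cycle iff it belongs to a strongly connected component of size ≥ 2 (or has a self-loop).
The vertices on cycles are {1, 2, 3, 4, 6, 8, 9, 10, 11} — 9 in total.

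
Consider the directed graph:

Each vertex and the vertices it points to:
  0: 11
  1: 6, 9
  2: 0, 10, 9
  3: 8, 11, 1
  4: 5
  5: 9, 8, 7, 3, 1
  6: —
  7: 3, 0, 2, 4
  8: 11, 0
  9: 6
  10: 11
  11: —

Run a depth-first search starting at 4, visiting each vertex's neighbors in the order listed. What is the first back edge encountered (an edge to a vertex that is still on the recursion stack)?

DFS from 4 (visiting each vertex's neighbors in the order listed); mark gray on enter, black on exit:
4 gray
  5 gray
    9 gray
      6 gray
      6 black
    9 black
    8 gray
      11 gray
      11 black
      0 gray
        0→11: 11 black — skip
      0 black
    8 black
    7 gray
      3 gray
        3→8: 8 black — skip
        3→11: 11 black — skip
        1 gray
          1→6: 6 black — skip
          1→9: 9 black — skip
        1 black
      3 black
      7→0: 0 black — skip
      2 gray
        2→0: 0 black — skip
        10 gray
          10→11: 11 black — skip
        10 black
        2→9: 9 black — skip
      2 black
      7→4: 4 is gray → back edge
First back edge: 7 → 4.

7→4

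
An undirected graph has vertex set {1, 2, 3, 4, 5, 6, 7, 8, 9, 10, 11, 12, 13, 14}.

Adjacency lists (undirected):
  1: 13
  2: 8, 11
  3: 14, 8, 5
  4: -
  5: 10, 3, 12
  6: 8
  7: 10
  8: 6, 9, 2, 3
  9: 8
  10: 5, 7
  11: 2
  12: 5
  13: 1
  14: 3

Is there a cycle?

No

DFS, tracking each vertex's parent; an edge to a visited non-parent vertex closes a cycle.
Start from 5:
visit 5 (parent –)
  visit 10 (parent 5)
    10–5: parent, skip
    visit 7 (parent 10)
      7–10: parent, skip
  visit 3 (parent 5)
    visit 14 (parent 3)
      14–3: parent, skip
    visit 8 (parent 3)
      visit 6 (parent 8)
        6–8: parent, skip
      visit 9 (parent 8)
        9–8: parent, skip
      visit 2 (parent 8)
        2–8: parent, skip
        visit 11 (parent 2)
          11–2: parent, skip
      8–3: parent, skip
    3–5: parent, skip
  visit 12 (parent 5)
    12–5: parent, skip
visit 1 (parent –)
  visit 13 (parent 1)
    13–1: parent, skip
visit 4 (parent –)
No non-parent visited neighbor found — the graph is a forest.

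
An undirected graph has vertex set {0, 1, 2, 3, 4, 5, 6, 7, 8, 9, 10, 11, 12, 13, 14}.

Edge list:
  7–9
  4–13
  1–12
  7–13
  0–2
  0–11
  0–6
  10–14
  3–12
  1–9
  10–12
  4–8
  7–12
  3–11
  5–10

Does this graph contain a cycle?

Yes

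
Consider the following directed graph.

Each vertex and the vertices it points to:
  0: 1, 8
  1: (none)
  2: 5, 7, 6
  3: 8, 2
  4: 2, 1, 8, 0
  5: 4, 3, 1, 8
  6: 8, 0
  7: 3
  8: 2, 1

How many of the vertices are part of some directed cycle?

8

A vertex is on a directed cycle iff it belongs to a strongly connected component of size ≥ 2 (or has a self-loop).
The vertices on cycles are {0, 2, 3, 4, 5, 6, 7, 8} — 8 in total.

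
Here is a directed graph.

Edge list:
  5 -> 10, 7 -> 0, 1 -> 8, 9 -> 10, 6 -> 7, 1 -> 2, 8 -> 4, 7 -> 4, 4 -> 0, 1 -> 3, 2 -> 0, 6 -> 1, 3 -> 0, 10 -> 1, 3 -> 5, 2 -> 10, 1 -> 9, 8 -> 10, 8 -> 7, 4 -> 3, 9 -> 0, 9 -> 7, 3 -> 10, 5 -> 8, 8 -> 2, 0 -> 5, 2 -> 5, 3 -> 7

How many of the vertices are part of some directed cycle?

10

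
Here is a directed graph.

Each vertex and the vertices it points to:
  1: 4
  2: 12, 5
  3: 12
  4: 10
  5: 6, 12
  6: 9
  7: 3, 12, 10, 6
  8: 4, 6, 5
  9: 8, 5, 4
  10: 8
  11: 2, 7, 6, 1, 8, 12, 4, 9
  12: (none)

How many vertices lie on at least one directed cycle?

6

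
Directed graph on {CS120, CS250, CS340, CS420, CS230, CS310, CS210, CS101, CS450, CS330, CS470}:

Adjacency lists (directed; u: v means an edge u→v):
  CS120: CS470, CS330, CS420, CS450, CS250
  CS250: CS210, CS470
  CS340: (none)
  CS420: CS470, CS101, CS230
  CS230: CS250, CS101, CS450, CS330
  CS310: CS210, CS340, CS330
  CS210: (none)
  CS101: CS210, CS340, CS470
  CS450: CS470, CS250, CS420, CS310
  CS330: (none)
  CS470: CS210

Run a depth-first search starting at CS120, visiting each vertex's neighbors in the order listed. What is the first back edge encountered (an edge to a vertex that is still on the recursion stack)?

DFS from CS120 (visiting each vertex's neighbors in the order listed); mark gray on enter, black on exit:
CS120 gray
  CS470 gray
    CS210 gray
    CS210 black
  CS470 black
  CS330 gray
  CS330 black
  CS420 gray
    CS420→CS470: CS470 black — skip
    CS101 gray
      CS101→CS210: CS210 black — skip
      CS340 gray
      CS340 black
      CS101→CS470: CS470 black — skip
    CS101 black
    CS230 gray
      CS250 gray
        CS250→CS210: CS210 black — skip
        CS250→CS470: CS470 black — skip
      CS250 black
      CS230→CS101: CS101 black — skip
      CS450 gray
        CS450→CS470: CS470 black — skip
        CS450→CS250: CS250 black — skip
        CS450→CS420: CS420 is gray → back edge
First back edge: CS450 → CS420.

CS450→CS420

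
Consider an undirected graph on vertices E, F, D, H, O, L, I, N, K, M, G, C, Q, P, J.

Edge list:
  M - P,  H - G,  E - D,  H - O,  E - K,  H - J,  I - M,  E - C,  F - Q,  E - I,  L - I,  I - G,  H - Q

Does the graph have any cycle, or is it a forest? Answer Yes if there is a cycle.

DFS, tracking each vertex's parent; an edge to a visited non-parent vertex closes a cycle.
Start from D:
visit D (parent –)
  visit E (parent D)
    visit K (parent E)
      K–E: parent, skip
    visit I (parent E)
      visit G (parent I)
        G–I: parent, skip
        visit H (parent G)
          visit O (parent H)
            O–H: parent, skip
          visit Q (parent H)
            visit F (parent Q)
              F–Q: parent, skip
            Q–H: parent, skip
          H–G: parent, skip
          visit J (parent H)
            J–H: parent, skip
      I–E: parent, skip
      visit M (parent I)
        M–I: parent, skip
        visit P (parent M)
          P–M: parent, skip
      visit L (parent I)
        L–I: parent, skip
    visit C (parent E)
      C–E: parent, skip
    E–D: parent, skip
visit N (parent –)
No non-parent visited neighbor found — the graph is a forest.

No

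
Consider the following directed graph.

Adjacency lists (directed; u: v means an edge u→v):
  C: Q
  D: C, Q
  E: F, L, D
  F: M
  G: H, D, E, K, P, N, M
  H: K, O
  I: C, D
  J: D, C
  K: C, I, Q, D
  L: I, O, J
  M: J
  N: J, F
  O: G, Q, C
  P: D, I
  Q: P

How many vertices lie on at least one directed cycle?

10

A vertex is on a directed cycle iff it belongs to a strongly connected component of size ≥ 2 (or has a self-loop).
The vertices on cycles are {C, D, E, G, H, I, L, O, P, Q} — 10 in total.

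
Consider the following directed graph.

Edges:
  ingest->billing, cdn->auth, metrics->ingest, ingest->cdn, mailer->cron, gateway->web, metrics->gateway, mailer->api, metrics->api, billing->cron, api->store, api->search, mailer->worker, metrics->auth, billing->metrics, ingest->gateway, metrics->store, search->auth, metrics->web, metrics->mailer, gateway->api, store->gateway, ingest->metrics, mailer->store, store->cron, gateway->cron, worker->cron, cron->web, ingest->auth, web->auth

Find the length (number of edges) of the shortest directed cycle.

For each vertex v, BFS finds the shortest path from v back to v.
The shortest such closed walk is ingest → metrics → ingest, length 2.

2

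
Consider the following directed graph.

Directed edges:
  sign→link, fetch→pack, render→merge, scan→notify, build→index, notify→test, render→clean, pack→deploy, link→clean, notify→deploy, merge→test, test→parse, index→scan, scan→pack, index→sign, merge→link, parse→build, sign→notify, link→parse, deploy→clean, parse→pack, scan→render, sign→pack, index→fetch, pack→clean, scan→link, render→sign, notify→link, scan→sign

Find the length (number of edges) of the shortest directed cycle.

For each vertex v, BFS finds the shortest path from v back to v.
The shortest such closed walk is build → index → scan → link → parse → build, length 5.

5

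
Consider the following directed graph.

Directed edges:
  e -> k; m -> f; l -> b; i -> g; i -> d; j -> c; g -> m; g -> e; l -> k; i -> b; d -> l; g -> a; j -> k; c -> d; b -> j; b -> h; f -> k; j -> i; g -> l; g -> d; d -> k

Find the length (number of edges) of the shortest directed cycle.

3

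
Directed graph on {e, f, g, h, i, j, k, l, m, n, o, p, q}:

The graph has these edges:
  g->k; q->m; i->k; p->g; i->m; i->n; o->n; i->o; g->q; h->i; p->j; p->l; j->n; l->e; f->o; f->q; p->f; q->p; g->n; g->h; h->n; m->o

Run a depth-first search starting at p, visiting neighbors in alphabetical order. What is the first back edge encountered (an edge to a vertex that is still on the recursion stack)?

q->p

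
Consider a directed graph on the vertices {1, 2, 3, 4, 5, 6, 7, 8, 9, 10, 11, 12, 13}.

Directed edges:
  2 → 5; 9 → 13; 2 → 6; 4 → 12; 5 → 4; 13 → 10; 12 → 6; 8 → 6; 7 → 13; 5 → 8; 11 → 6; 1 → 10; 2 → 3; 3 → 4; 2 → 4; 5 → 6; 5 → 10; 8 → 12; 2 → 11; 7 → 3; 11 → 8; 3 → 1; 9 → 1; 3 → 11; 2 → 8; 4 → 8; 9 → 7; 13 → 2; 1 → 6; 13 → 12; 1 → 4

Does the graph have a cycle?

DFS with white/gray/black marking, starting from 1:
1 gray
  10 gray
  10 black
  4 gray
    12 gray
      6 gray
      6 black
    12 black
    8 gray
      8→6: 6 black — skip
      8→12: 12 black — skip
    8 black
  4 black
  1→6: 6 black — skip
1 black
2 gray
  11 gray
    11→6: 6 black — skip
    11→8: 8 black — skip
  11 black
  5 gray
    5→4: 4 black — skip
    5→6: 6 black — skip
    5→10: 10 black — skip
    5→8: 8 black — skip
  5 black
  2→6: 6 black — skip
  2→4: 4 black — skip
  2→8: 8 black — skip
  3 gray
    3→11: 11 black — skip
    3→4: 4 black — skip
    3→1: 1 black — skip
  3 black
2 black
7 gray
  13 gray
    13→2: 2 black — skip
    13→12: 12 black — skip
    13→10: 10 black — skip
  13 black
  7→3: 3 black — skip
7 black
9 gray
  9→7: 7 black — skip
  9→1: 1 black — skip
  9→13: 13 black — skip
9 black
Every edge goes to a white or black vertex — no back edge, so the graph is acyclic.

No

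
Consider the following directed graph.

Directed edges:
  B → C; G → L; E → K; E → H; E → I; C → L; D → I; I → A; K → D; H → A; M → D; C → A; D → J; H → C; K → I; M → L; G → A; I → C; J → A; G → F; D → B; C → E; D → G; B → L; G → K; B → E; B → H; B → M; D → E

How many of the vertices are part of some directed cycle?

9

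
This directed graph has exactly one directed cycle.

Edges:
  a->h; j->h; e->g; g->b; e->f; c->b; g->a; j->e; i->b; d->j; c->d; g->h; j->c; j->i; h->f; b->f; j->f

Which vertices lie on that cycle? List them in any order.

c, d, j

DFS with gray/black marking from j:
j gray
  c gray
    b gray
      f gray
      f black
    b black
    d gray
      d→j: j is gray → back edge
Back edge closes the cycle j → c → d → j; its vertices are {c, d, j}.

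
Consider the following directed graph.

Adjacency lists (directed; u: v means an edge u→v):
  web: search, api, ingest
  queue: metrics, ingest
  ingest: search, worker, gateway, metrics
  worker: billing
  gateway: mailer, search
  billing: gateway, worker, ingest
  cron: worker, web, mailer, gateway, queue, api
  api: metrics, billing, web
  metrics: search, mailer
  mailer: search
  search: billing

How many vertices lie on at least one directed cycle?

9

A vertex is on a directed cycle iff it belongs to a strongly connected component of size ≥ 2 (or has a self-loop).
The vertices on cycles are {api, web, ingest, mailer, search, worker, billing, gateway, metrics} — 9 in total.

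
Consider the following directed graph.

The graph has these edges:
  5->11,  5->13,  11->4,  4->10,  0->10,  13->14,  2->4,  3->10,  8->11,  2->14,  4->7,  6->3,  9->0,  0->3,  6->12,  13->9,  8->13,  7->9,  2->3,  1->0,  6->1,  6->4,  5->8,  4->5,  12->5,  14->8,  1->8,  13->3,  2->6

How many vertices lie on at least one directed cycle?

A vertex is on a directed cycle iff it belongs to a strongly connected component of size ≥ 2 (or has a self-loop).
The vertices on cycles are {4, 5, 8, 11, 13, 14} — 6 in total.

6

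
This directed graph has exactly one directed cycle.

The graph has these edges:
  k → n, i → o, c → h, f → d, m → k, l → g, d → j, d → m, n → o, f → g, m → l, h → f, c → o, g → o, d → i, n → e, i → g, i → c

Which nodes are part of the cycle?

DFS with gray/black marking from d:
d gray
  m gray
    k gray
      n gray
        e gray
        e black
        o gray
        o black
      n black
    k black
    l gray
      g gray
        g→o: o black — skip
      g black
    l black
  m black
  j gray
  j black
  i gray
    i→o: o black — skip
    i→g: g black — skip
    c gray
      h gray
        f gray
          f→g: g black — skip
          f→d: d is gray → back edge
Back edge closes the cycle d → i → c → h → f → d; its vertices are {c, d, f, h, i}.

c, d, f, h, i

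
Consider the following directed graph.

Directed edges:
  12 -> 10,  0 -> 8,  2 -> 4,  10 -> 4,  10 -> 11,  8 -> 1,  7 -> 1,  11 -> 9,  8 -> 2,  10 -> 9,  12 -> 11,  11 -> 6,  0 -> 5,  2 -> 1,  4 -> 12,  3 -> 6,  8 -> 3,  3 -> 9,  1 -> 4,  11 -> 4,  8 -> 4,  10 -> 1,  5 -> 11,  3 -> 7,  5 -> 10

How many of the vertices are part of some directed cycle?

A vertex is on a directed cycle iff it belongs to a strongly connected component of size ≥ 2 (or has a self-loop).
The vertices on cycles are {1, 4, 10, 11, 12} — 5 in total.

5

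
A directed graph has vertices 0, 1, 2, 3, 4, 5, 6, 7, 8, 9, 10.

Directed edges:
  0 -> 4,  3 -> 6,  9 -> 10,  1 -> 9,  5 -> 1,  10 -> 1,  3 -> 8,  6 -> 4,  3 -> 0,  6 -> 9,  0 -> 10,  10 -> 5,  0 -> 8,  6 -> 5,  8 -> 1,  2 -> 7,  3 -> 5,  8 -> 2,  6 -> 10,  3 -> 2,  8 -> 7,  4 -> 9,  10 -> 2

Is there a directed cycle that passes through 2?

No

2 lies on a cycle iff there is a path from 2 back to itself.
Exploring from 2, it never reaches itself; equivalently, its strongly connected component is a singleton.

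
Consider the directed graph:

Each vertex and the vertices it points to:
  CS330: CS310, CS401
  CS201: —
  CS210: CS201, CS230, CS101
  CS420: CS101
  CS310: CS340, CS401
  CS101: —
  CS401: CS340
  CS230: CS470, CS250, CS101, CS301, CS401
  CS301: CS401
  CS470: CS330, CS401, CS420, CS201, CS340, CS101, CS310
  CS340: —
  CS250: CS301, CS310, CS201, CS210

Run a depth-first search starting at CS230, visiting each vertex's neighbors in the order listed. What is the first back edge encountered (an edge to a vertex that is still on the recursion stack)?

CS210->CS230

DFS from CS230 (visiting each vertex's neighbors in the order listed); mark gray on enter, black on exit:
CS230 gray
  CS470 gray
    CS330 gray
      CS310 gray
        CS340 gray
        CS340 black
        CS401 gray
          CS401→CS340: CS340 black — skip
        CS401 black
      CS310 black
      CS330→CS401: CS401 black — skip
    CS330 black
    CS470→CS401: CS401 black — skip
    CS420 gray
      CS101 gray
      CS101 black
    CS420 black
    CS201 gray
    CS201 black
    CS470→CS340: CS340 black — skip
    CS470→CS101: CS101 black — skip
    CS470→CS310: CS310 black — skip
  CS470 black
  CS250 gray
    CS301 gray
      CS301→CS401: CS401 black — skip
    CS301 black
    CS250→CS310: CS310 black — skip
    CS250→CS201: CS201 black — skip
    CS210 gray
      CS210→CS201: CS201 black — skip
      CS210→CS230: CS230 is gray → back edge
First back edge: CS210 → CS230.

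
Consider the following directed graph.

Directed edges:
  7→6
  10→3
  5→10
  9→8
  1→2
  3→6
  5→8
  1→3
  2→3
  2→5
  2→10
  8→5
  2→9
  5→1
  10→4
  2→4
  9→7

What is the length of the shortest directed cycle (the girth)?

For each vertex v, BFS finds the shortest path from v back to v.
The shortest such closed walk is 8 → 5 → 8, length 2.

2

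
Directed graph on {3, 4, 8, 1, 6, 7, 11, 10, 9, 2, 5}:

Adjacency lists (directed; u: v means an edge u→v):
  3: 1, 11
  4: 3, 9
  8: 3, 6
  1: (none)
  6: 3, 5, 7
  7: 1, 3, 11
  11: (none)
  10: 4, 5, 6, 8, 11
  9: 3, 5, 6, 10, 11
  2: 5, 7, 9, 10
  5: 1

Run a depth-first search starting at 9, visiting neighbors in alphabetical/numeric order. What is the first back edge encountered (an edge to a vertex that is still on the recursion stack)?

DFS from 9 (visiting neighbors in alphabetical/numeric order); mark gray on enter, black on exit:
9 gray
  3 gray
    1 gray
    1 black
    11 gray
    11 black
  3 black
  5 gray
    5→1: 1 black — skip
  5 black
  6 gray
    6→3: 3 black — skip
    6→5: 5 black — skip
    7 gray
      7→1: 1 black — skip
      7→3: 3 black — skip
      7→11: 11 black — skip
    7 black
  6 black
  10 gray
    4 gray
      4→3: 3 black — skip
      4→9: 9 is gray → back edge
First back edge: 4 → 9.

4->9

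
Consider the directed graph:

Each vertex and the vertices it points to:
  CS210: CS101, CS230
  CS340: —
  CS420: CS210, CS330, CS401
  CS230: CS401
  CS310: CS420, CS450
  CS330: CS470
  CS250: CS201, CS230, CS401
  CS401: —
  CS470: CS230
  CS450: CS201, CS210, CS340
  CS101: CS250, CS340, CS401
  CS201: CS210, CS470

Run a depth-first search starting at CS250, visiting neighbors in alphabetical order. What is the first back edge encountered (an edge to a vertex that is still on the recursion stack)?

DFS from CS250 (visiting neighbors in alphabetical order); mark gray on enter, black on exit:
CS250 gray
  CS201 gray
    CS210 gray
      CS101 gray
        CS101→CS250: CS250 is gray → back edge
First back edge: CS101 → CS250.

CS101->CS250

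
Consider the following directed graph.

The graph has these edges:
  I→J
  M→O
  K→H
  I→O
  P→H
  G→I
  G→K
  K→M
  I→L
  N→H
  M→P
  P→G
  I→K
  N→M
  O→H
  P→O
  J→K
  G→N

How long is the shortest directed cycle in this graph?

4

For each vertex v, BFS finds the shortest path from v back to v.
The shortest such closed walk is G → K → M → P → G, length 4.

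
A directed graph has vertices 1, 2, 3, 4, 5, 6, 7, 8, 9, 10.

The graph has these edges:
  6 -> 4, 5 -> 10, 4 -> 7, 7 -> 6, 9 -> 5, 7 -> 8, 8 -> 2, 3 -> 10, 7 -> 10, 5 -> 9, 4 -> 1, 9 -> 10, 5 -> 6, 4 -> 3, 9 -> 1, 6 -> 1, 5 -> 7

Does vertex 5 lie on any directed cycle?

Yes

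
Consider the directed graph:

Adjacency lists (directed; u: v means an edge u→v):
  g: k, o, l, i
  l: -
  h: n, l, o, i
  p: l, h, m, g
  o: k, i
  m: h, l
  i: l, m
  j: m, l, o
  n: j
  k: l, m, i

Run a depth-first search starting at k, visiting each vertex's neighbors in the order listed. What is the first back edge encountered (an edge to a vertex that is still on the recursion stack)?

j→m

DFS from k (visiting each vertex's neighbors in the order listed); mark gray on enter, black on exit:
k gray
  l gray
  l black
  m gray
    h gray
      n gray
        j gray
          j→m: m is gray → back edge
First back edge: j → m.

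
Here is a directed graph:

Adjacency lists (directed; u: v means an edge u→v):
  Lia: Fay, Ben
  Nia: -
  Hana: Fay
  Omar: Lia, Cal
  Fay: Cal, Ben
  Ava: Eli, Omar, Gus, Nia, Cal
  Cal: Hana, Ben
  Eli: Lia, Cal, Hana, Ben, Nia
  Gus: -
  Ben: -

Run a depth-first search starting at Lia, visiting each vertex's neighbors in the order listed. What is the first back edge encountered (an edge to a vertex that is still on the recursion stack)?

DFS from Lia (visiting each vertex's neighbors in the order listed); mark gray on enter, black on exit:
Lia gray
  Fay gray
    Cal gray
      Hana gray
        Hana→Fay: Fay is gray → back edge
First back edge: Hana → Fay.

Hana→Fay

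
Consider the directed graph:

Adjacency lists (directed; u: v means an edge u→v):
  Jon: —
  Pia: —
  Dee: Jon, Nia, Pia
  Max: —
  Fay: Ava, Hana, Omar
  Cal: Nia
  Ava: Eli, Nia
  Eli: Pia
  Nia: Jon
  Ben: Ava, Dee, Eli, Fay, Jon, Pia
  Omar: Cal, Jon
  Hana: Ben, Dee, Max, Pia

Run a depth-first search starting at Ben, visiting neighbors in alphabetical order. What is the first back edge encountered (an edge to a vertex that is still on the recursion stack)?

DFS from Ben (visiting neighbors in alphabetical order); mark gray on enter, black on exit:
Ben gray
  Ava gray
    Eli gray
      Pia gray
      Pia black
    Eli black
    Nia gray
      Jon gray
      Jon black
    Nia black
  Ava black
  Dee gray
    Dee→Jon: Jon black — skip
    Dee→Nia: Nia black — skip
    Dee→Pia: Pia black — skip
  Dee black
  Ben→Eli: Eli black — skip
  Fay gray
    Fay→Ava: Ava black — skip
    Hana gray
      Hana→Ben: Ben is gray → back edge
First back edge: Hana → Ben.

Hana→Ben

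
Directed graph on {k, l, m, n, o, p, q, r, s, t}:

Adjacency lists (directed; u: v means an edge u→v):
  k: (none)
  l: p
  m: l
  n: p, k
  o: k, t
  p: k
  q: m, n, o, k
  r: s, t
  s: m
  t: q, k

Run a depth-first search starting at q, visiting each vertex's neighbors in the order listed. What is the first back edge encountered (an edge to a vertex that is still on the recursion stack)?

t->q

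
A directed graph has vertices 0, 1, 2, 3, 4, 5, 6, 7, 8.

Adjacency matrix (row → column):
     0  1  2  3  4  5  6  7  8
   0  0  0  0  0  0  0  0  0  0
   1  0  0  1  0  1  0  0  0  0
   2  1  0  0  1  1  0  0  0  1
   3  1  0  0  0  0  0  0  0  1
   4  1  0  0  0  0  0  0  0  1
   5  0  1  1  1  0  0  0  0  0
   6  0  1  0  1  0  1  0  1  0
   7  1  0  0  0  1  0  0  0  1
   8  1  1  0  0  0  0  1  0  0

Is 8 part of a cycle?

8 is on a cycle iff 8 can reach itself via ≥1 edge.
8 → 6 → 7 → 8 — yes.

Yes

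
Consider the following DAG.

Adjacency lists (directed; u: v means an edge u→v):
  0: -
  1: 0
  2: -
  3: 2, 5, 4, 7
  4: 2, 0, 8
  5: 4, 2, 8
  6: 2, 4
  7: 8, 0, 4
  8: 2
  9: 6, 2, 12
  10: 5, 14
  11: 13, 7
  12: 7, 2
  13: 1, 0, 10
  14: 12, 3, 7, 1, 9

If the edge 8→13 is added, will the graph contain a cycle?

Adding 8→13 creates a cycle iff 13 can already reach 8.
Path from 13: 13 → 10 → 5 → 8.
So 13 → … → 8 → 13 is a cycle.

Yes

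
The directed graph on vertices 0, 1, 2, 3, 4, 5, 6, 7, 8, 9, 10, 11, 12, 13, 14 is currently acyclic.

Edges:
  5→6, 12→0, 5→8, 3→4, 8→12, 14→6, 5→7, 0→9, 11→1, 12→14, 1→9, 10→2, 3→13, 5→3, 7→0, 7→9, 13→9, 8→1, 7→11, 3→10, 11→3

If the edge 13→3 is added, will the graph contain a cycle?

Yes

Adding 13→3 creates a cycle iff 3 can already reach 13.
Path from 3: 3 → 13.
So 3 → … → 13 → 3 is a cycle.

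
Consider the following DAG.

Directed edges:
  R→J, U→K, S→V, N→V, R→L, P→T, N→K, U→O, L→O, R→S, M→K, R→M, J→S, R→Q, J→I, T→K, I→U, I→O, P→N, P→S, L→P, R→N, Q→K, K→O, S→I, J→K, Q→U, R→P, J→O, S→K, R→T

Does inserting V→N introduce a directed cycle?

Adding V→N creates a cycle iff N can already reach V.
Path from N: N → V.
So N → … → V → N is a cycle.

Yes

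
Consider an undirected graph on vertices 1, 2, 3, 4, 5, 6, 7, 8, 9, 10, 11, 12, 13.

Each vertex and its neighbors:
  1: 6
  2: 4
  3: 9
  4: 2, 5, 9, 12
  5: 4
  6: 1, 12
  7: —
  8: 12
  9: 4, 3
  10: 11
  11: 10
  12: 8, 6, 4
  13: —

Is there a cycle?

No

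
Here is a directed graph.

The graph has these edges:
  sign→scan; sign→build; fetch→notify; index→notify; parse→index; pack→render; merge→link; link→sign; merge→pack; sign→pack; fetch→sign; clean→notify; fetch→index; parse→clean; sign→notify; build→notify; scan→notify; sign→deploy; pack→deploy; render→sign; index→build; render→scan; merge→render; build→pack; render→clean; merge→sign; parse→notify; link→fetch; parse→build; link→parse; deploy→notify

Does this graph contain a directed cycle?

Yes

DFS with white/gray/black marking, starting from link:
link gray
  fetch gray
    sign gray
      build gray
        notify gray
        notify black
        pack gray
          deploy gray
            deploy→notify: notify black — skip
          deploy black
          render gray
            render→sign: sign is gray → back edge
Back edge found, so a cycle exists: sign → build → pack → render → sign.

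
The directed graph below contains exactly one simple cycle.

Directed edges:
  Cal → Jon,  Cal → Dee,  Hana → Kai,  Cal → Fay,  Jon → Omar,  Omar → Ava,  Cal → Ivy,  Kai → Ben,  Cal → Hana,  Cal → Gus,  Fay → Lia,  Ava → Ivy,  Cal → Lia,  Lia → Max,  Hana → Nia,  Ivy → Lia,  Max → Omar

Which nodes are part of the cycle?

Ava, Ivy, Lia, Max, Omar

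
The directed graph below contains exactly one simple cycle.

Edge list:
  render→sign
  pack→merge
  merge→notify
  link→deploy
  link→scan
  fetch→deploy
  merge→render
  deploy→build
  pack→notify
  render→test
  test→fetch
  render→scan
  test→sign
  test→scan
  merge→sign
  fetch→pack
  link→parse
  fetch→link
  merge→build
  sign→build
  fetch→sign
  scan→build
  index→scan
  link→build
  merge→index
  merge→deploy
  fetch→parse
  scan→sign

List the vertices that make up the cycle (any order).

pack, test, fetch, merge, render

DFS with gray/black marking from fetch:
fetch gray
  link gray
    scan gray
      sign gray
        build gray
        build black
      sign black
      scan→build: build black — skip
    scan black
    link→build: build black — skip
    deploy gray
      deploy→build: build black — skip
    deploy black
    parse gray
    parse black
  link black
  fetch→sign: sign black — skip
  fetch→parse: parse black — skip
  pack gray
    merge gray
      render gray
        render→scan: scan black — skip
        test gray
          test→sign: sign black — skip
          test→scan: scan black — skip
          test→fetch: fetch is gray → back edge
Back edge closes the cycle fetch → pack → merge → render → test → fetch; its vertices are {pack, test, fetch, merge, render}.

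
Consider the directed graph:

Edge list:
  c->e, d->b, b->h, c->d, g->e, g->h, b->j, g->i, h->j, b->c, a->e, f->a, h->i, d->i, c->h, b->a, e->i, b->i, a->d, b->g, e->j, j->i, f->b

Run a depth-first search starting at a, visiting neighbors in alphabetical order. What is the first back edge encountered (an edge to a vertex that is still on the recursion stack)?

b->a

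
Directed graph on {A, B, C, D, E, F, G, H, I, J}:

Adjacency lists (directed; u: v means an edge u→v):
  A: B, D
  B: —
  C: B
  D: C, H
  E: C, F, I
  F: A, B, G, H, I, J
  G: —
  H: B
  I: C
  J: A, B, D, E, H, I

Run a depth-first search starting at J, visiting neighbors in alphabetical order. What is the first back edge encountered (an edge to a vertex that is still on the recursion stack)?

F→J

DFS from J (visiting neighbors in alphabetical order); mark gray on enter, black on exit:
J gray
  A gray
    B gray
    B black
    D gray
      C gray
        C→B: B black — skip
      C black
      H gray
        H→B: B black — skip
      H black
    D black
  A black
  J→B: B black — skip
  J→D: D black — skip
  E gray
    E→C: C black — skip
    F gray
      F→A: A black — skip
      F→B: B black — skip
      G gray
      G black
      F→H: H black — skip
      I gray
        I→C: C black — skip
      I black
      F→J: J is gray → back edge
First back edge: F → J.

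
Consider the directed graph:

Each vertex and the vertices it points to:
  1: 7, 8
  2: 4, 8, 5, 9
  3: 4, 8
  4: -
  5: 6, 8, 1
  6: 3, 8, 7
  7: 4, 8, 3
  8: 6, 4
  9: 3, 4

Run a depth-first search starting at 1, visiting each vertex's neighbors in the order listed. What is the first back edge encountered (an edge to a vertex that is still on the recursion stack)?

3→8

DFS from 1 (visiting each vertex's neighbors in the order listed); mark gray on enter, black on exit:
1 gray
  7 gray
    4 gray
    4 black
    8 gray
      6 gray
        3 gray
          3→4: 4 black — skip
          3→8: 8 is gray → back edge
First back edge: 3 → 8.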